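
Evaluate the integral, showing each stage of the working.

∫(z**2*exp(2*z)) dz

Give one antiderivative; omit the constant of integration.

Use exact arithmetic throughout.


Step 1. Integrate ∫(z**2*exp(2*z)) dz by parts with u = z**2, dv = (exp(2*z)) dz, so v = exp(2*z)/2: now z**2*exp(2*z)/2 + ∫(-z*exp(2*z)) dz.
Step 2. Integrate ∫(-z*exp(2*z)) dz by parts with u = z, dv = (-exp(2*z)) dz, so v = -exp(2*z)/2: now z**2*exp(2*z)/2 - z*exp(2*z)/2 + ∫(exp(2*z)/2) dz.
Step 3. Evaluate the standard form: now z**2*exp(2*z)/2 - z*exp(2*z)/2 + exp(2*z)/4.
Answer: z**2*exp(2*z)/2 - z*exp(2*z)/2 + exp(2*z)/4.


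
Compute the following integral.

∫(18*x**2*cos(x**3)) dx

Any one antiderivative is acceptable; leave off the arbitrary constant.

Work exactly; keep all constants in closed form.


Answer: 6*sin(x**3).


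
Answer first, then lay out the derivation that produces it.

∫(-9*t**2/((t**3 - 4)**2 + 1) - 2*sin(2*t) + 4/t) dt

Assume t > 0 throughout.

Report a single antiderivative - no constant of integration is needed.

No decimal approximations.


The answer is 4*log(t) + cos(2*t) - 3*atan(t**3 - 4).
Step 1. Rewrite: now ∫(4/t) dt + ∫(-9*t**2/((t**3 - 4)**2 + 1)) dt + ∫(-2*sin(2*t)) dt.
Step 2. Substitute u = t**3 - 4, turning ∫(-9*t**2/((t**3 - 4)**2 + 1)) dt into ∫(-3/(u**2 + 1)) du: now ∫(4/t) dt + ∫(-3/(u**2 + 1)) du + ∫(-2*sin(2*t)) dt.
Step 3. Evaluate the standard form: now -3*atan(u) + ∫(4/t) dt + ∫(-2*sin(2*t)) dt.
Step 4. Substitute back u = t**3 - 4: now -3*atan(t**3 - 4) + ∫(4/t) dt + ∫(-2*sin(2*t)) dt.
Step 5. Evaluate the standard form [assuming t > 0]: now 4*log(t) - 3*atan(t**3 - 4) + ∫(-2*sin(2*t)) dt.
Step 6. Evaluate the standard form: now 4*log(t) + cos(2*t) - 3*atan(t**3 - 4).
Answer: 4*log(t) + cos(2*t) - 3*atan(t**3 - 4).


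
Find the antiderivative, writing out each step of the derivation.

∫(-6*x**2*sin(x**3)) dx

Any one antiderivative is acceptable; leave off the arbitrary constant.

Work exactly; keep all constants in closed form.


Step 1. Substitute u = x**3, turning ∫(-6*x**2*sin(x**3)) dx into ∫(-2*sin(u)) du: now ∫(-2*sin(u)) du.
Step 2. Evaluate the standard form: now 2*cos(u).
Step 3. Substitute back u = x**3: now 2*cos(x**3).
Answer: 2*cos(x**3).


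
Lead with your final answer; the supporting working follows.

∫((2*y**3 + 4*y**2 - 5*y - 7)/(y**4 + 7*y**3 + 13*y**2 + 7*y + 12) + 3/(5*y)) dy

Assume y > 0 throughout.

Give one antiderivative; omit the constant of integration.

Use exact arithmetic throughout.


The answer is 3*log(y)/5 - log(y + 3) + 3*log(y + 4) - atan(y).
Step 1. Rewrite: now ∫(3/(5*y)) dy + ∫((2*y**3 + 4*y**2 - 5*y - 7)/(y**4 + 7*y**3 + 13*y**2 + 7*y + 12)) dy.
Step 2. Evaluate the standard form [assuming y > 0]: now 3*log(y)/5 + ∫((2*y**3 + 4*y**2 - 5*y - 7)/(y**4 + 7*y**3 + 13*y**2 + 7*y + 12)) dy.
Step 3. Decompose ∫((2*y**3 + 4*y**2 - 5*y - 7)/(y**4 + 7*y**3 + 13*y**2 + 7*y + 12)) dy by partial fractions, (2*y**3 + 4*y**2 - 5*y - 7)/(y**4 + 7*y**3 + 13*y**2 + 7*y + 12) = -1/(y**2 + 1) + 3/(y + 4) - 1/(y + 3): now 3*log(y)/5 + ∫(-1/(y + 3)) dy + ∫(3/(y + 4)) dy + ∫(-1/(y**2 + 1)) dy.
Step 4. Evaluate the standard form [assuming y > -3]: now 3*log(y)/5 - log(y + 3) + ∫(3/(y + 4)) dy + ∫(-1/(y**2 + 1)) dy.
Step 5. Evaluate the standard form [assuming y > -4]: now 3*log(y)/5 - log(y + 3) + 3*log(y + 4) + ∫(-1/(y**2 + 1)) dy.
Step 6. Evaluate the standard form: now 3*log(y)/5 - log(y + 3) + 3*log(y + 4) - atan(y).
Answer: 3*log(y)/5 - log(y + 3) + 3*log(y + 4) - atan(y).


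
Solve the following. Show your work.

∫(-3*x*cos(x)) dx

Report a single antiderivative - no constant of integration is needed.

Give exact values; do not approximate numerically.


Step 1. Integrate ∫(-3*x*cos(x)) dx by parts with u = x, dv = (-3*cos(x)) dx, so v = -3*sin(x): now -3*x*sin(x) + ∫(3*sin(x)) dx.
Step 2. Evaluate the standard form: now -3*x*sin(x) - 3*cos(x).
Answer: -3*x*sin(x) - 3*cos(x).


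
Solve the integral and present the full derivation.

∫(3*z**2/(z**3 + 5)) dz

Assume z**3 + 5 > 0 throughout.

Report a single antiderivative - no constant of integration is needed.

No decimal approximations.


Step 1. Substitute u = z**3 + 5, turning ∫(3*z**2/(z**3 + 5)) dz into ∫(1/u) du: now ∫(1/u) du.
Step 2. Evaluate the standard form [assuming u > 0]: now log(u).
Step 3. Substitute back u = z**3 + 5: now log(z**3 + 5).
Answer: log(z**3 + 5).


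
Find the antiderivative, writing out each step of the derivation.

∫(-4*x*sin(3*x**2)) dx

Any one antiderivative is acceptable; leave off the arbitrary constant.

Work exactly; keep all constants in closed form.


Step 1. Substitute u = x**2, turning ∫(-4*x*sin(3*x**2)) dx into ∫(-2*sin(3*u)) du: now ∫(-2*sin(3*u)) du.
Step 2. Evaluate the standard form: now 2*cos(3*u)/3.
Step 3. Substitute back u = x**2: now 2*cos(3*x**2)/3.
Answer: 2*cos(3*x**2)/3.


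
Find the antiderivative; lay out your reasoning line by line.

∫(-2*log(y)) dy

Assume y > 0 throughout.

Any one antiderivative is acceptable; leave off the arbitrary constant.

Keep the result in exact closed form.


Step 1. Integrate ∫(-2*log(y)) dy by parts with u = log(y), dv = (-2) dy, so v = -2*y [assuming y > 0]: now -2*y*log(y) + ∫(2) dy.
Step 2. Evaluate the standard form: now -2*y*log(y) + 2*y.
Answer: -2*y*log(y) + 2*y.


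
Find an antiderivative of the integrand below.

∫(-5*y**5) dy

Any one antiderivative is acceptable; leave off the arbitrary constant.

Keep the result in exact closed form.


Answer: -5*y**6/6.


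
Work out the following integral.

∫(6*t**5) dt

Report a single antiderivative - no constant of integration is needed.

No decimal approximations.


Answer: t**6.


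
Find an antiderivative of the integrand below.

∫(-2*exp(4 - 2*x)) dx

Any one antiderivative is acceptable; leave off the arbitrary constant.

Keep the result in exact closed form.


Answer: exp(4 - 2*x).


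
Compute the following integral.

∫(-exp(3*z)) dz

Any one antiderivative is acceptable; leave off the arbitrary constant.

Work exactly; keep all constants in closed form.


Answer: -exp(3*z)/3.


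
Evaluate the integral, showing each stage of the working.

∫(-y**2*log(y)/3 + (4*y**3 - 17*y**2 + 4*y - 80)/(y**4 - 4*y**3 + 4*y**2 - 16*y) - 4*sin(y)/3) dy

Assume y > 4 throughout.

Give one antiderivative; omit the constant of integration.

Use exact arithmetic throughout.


Step 1. Rewrite: now ∫(-y**2*log(y)/3) dy + ∫((4*y**3 - 17*y**2 + 4*y - 80)/(y**4 - 4*y**3 + 4*y**2 - 16*y)) dy + ∫(-4*sin(y)/3) dy.
Step 2. Evaluate the standard form: now 4*cos(y)/3 + ∫(-y**2*log(y)/3) dy + ∫((4*y**3 - 17*y**2 + 4*y - 80)/(y**4 - 4*y**3 + 4*y**2 - 16*y)) dy.
Step 3. Decompose ∫((4*y**3 - 17*y**2 + 4*y - 80)/(y**4 - 4*y**3 + 4*y**2 - 16*y)) dy by partial fractions, (4*y**3 - 17*y**2 + 4*y - 80)/(y**4 - 4*y**3 + 4*y**2 - 16*y) = 3/(y**2 + 4) - 1/(y - 4) + 5/y: now 4*cos(y)/3 + ∫(5/y) dy + ∫(-y**2*log(y)/3) dy + ∫(-1/(y - 4)) dy + ∫(3/(y**2 + 4)) dy.
Step 4. Evaluate the standard form [assuming y > 4]: now -log(y - 4) + 4*cos(y)/3 + ∫(5/y) dy + ∫(-y**2*log(y)/3) dy + ∫(3/(y**2 + 4)) dy.
Step 5. Evaluate the standard form [assuming y > 0]: now 5*log(y) - log(y - 4) + 4*cos(y)/3 + ∫(-y**2*log(y)/3) dy + ∫(3/(y**2 + 4)) dy.
Step 6. Evaluate the standard form: now 5*log(y) - log(y - 4) + 4*cos(y)/3 + 3*atan(y/2)/2 + ∫(-y**2*log(y)/3) dy.
Step 7. Integrate ∫(-y**2*log(y)/3) dy by parts with u = log(y), dv = (-y**2/3) dy, so v = -y**3/9 [assuming y > 0]: now -y**3*log(y)/9 + 5*log(y) - log(y - 4) + 4*cos(y)/3 + 3*atan(y/2)/2 + ∫(y**2/9) dy.
Step 8. Evaluate the standard form: now -y**3*log(y)/9 + y**3/27 + 5*log(y) - log(y - 4) + 4*cos(y)/3 + 3*atan(y/2)/2.
Answer: -y**3*log(y)/9 + y**3/27 + 5*log(y) - log(y - 4) + 4*cos(y)/3 + 3*atan(y/2)/2.


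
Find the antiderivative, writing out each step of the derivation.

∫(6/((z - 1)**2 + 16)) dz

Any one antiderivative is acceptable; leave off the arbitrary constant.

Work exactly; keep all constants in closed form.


Step 1. Substitute u = z - 1, turning ∫(6/((z - 1)**2 + 16)) dz into ∫(6/(u**2 + 16)) du: now ∫(6/(u**2 + 16)) du.
Step 2. Evaluate the standard form: now 3*atan(u/4)/2.
Step 3. Substitute back u = z - 1: now 3*atan(z/4 - 1/4)/2.
Answer: 3*atan(z/4 - 1/4)/2.


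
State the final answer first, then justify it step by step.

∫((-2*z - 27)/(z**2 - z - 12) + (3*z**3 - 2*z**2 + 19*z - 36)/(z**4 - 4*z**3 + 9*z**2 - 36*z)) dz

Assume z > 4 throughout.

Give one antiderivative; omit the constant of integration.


The answer is log(z) - 3*log(z - 4) + 3*log(z + 3) + 2*atan(z/3)/3.
Step 1. Rewrite: now ∫((-2*z - 27)/(z**2 - z - 12)) dz + ∫((3*z**3 - 2*z**2 + 19*z - 36)/(z**4 - 4*z**3 + 9*z**2 - 36*z)) dz.
Step 2. Decompose ∫((3*z**3 - 2*z**2 + 19*z - 36)/(z**4 - 4*z**3 + 9*z**2 - 36*z)) dz by partial fractions, (3*z**3 - 2*z**2 + 19*z - 36)/(z**4 - 4*z**3 + 9*z**2 - 36*z) = 2/(z**2 + 9) + 2/(z - 4) + 1/z: now ∫(1/z) dz + ∫((-2*z - 27)/(z**2 - z - 12)) dz + ∫(2/(z - 4)) dz + ∫(2/(z**2 + 9)) dz.
Step 3. Evaluate the standard form [assuming z > 4]: now 2*log(z - 4) + ∫(1/z) dz + ∫((-2*z - 27)/(z**2 - z - 12)) dz + ∫(2/(z**2 + 9)) dz.
Step 4. Evaluate the standard form [assuming z > 0]: now log(z) + 2*log(z - 4) + ∫((-2*z - 27)/(z**2 - z - 12)) dz + ∫(2/(z**2 + 9)) dz.
Step 5. Evaluate the standard form: now log(z) + 2*log(z - 4) + 2*atan(z/3)/3 + ∫((-2*z - 27)/(z**2 - z - 12)) dz.
Step 6. Decompose ∫((-2*z - 27)/(z**2 - z - 12)) dz by partial fractions, (-2*z - 27)/(z**2 - z - 12) = 3/(z + 3) - 5/(z - 4): now log(z) + 2*log(z - 4) + 2*atan(z/3)/3 + ∫(-5/(z - 4)) dz + ∫(3/(z + 3)) dz.
Step 7. Evaluate the standard form [assuming z > -3]: now log(z) + 2*log(z - 4) + 3*log(z + 3) + 2*atan(z/3)/3 + ∫(-5/(z - 4)) dz.
Step 8. Evaluate the standard form [assuming z > 4]: now log(z) - 3*log(z - 4) + 3*log(z + 3) + 2*atan(z/3)/3.
Answer: log(z) - 3*log(z - 4) + 3*log(z + 3) + 2*atan(z/3)/3.


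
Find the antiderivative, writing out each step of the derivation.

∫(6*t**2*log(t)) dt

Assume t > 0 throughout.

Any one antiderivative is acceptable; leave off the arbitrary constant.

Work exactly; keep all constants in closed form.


Step 1. Integrate ∫(6*t**2*log(t)) dt by parts with u = log(t), dv = (6*t**2) dt, so v = 2*t**3 [assuming t > 0]: now 2*t**3*log(t) + ∫(-2*t**2) dt.
Step 2. Evaluate the standard form: now 2*t**3*log(t) - 2*t**3/3.
Answer: 2*t**3*log(t) - 2*t**3/3.


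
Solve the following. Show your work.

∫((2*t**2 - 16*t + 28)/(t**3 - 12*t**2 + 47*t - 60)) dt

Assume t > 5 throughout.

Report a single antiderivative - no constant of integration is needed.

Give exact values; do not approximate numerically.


Step 1. Decompose ∫((2*t**2 - 16*t + 28)/(t**3 - 12*t**2 + 47*t - 60)) dt by partial fractions, (2*t**2 - 16*t + 28)/(t**3 - 12*t**2 + 47*t - 60) = -1/(t - 3) + 4/(t - 4) - 1/(t - 5): now ∫(-1/(t - 5)) dt + ∫(4/(t - 4)) dt + ∫(-1/(t - 3)) dt.
Step 2. Evaluate the standard form [assuming t > 3]: now -log(t - 3) + ∫(-1/(t - 5)) dt + ∫(4/(t - 4)) dt.
Step 3. Evaluate the standard form [assuming t > 4]: now 4*log(t - 4) - log(t - 3) + ∫(-1/(t - 5)) dt.
Step 4. Evaluate the standard form [assuming t > 5]: now -log(t - 5) + 4*log(t - 4) - log(t - 3).
Answer: -log(t - 5) + 4*log(t - 4) - log(t - 3).


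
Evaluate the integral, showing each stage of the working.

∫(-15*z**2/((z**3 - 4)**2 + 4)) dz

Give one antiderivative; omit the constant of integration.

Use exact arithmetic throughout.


Step 1. Substitute u = z**3 - 4, turning ∫(-15*z**2/((z**3 - 4)**2 + 4)) dz into ∫(-5/(u**2 + 4)) du: now ∫(-5/(u**2 + 4)) du.
Step 2. Evaluate the standard form: now -5*atan(u/2)/2.
Step 3. Substitute back u = z**3 - 4: now -5*atan(z**3/2 - 2)/2.
Answer: -5*atan(z**3/2 - 2)/2.


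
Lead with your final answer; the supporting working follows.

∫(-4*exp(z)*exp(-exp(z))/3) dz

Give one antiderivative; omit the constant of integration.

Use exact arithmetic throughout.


The answer is 4*exp(-exp(z))/3.
Step 1. Substitute u = exp(z), turning ∫(-4*exp(z)*exp(-exp(z))/3) dz into ∫(-4*exp(-u)/3) du: now ∫(-4*exp(-u)/3) du.
Step 2. Evaluate the standard form: now 4*exp(-u)/3.
Step 3. Substitute back u = exp(z): now 4*exp(-exp(z))/3.
Answer: 4*exp(-exp(z))/3.


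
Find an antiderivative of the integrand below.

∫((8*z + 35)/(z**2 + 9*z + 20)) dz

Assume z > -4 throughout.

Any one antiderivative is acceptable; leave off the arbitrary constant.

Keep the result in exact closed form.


Answer: 3*log(z + 4) + 5*log(z + 5).


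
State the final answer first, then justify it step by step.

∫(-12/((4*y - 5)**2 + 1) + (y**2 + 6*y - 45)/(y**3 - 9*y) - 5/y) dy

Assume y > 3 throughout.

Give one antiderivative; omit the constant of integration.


The answer is -log(y - 3) - 3*log(y + 3) - 3*atan(4*y - 5).
Step 1. Rewrite: now ∫(-5/y) dy + ∫((y**2 + 6*y - 45)/(y**3 - 9*y)) dy + ∫(-12/((4*y - 5)**2 + 1)) dy.
Step 2. Substitute u = 4*y - 5, turning ∫(-12/((4*y - 5)**2 + 1)) dy into ∫(-3/(u**2 + 1)) du: now ∫(-5/y) dy + ∫((y**2 + 6*y - 45)/(y**3 - 9*y)) dy + ∫(-3/(u**2 + 1)) du.
Step 3. Evaluate the standard form: now -3*atan(u) + ∫(-5/y) dy + ∫((y**2 + 6*y - 45)/(y**3 - 9*y)) dy.
Step 4. Substitute back u = 4*y - 5: now -3*atan(4*y - 5) + ∫(-5/y) dy + ∫((y**2 + 6*y - 45)/(y**3 - 9*y)) dy.
Step 5. Evaluate the standard form [assuming y > 0]: now -5*log(y) - 3*atan(4*y - 5) + ∫((y**2 + 6*y - 45)/(y**3 - 9*y)) dy.
Step 6. Decompose ∫((y**2 + 6*y - 45)/(y**3 - 9*y)) dy by partial fractions, (y**2 + 6*y - 45)/(y**3 - 9*y) = -3/(y + 3) - 1/(y - 3) + 5/y: now -5*log(y) - 3*atan(4*y - 5) + ∫(5/y) dy + ∫(-1/(y - 3)) dy + ∫(-3/(y + 3)) dy.
Step 7. Evaluate the standard form [assuming y > -3]: now -5*log(y) - 3*log(y + 3) - 3*atan(4*y - 5) + ∫(5/y) dy + ∫(-1/(y - 3)) dy.
Step 8. Evaluate the standard form [assuming y > 0]: now -3*log(y + 3) - 3*atan(4*y - 5) + ∫(-1/(y - 3)) dy.
Step 9. Evaluate the standard form [assuming y > 3]: now -log(y - 3) - 3*log(y + 3) - 3*atan(4*y - 5).
Answer: -log(y - 3) - 3*log(y + 3) - 3*atan(4*y - 5).


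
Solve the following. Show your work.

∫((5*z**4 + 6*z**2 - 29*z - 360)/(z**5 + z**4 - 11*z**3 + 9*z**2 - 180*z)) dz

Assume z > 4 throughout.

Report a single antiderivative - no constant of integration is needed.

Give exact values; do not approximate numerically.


Step 1. Decompose ∫((5*z**4 + 6*z**2 - 29*z - 360)/(z**5 + z**4 - 11*z**3 + 9*z**2 - 180*z)) dz by partial fractions, (5*z**4 + 6*z**2 - 29*z - 360)/(z**5 + z**4 - 11*z**3 + 9*z**2 - 180*z) = 1/(z**2 + 9) + 2/(z + 5) + 1/(z - 4) + 2/z: now ∫(2/z) dz + ∫(1/(z - 4)) dz + ∫(2/(z + 5)) dz + ∫(1/(z**2 + 9)) dz.
Step 2. Evaluate the standard form [assuming z > 4]: now log(z - 4) + ∫(2/z) dz + ∫(2/(z + 5)) dz + ∫(1/(z**2 + 9)) dz.
Step 3. Evaluate the standard form [assuming z > -5]: now log(z - 4) + 2*log(z + 5) + ∫(2/z) dz + ∫(1/(z**2 + 9)) dz.
Step 4. Evaluate the standard form [assuming z > 0]: now 2*log(z) + log(z - 4) + 2*log(z + 5) + ∫(1/(z**2 + 9)) dz.
Step 5. Evaluate the standard form: now 2*log(z) + log(z - 4) + 2*log(z + 5) + atan(z/3)/3.
Answer: 2*log(z) + log(z - 4) + 2*log(z + 5) + atan(z/3)/3.


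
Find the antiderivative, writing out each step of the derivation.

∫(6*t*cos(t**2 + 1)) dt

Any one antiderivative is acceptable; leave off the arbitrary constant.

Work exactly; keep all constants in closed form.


Step 1. Substitute u = t**2 + 1, turning ∫(6*t*cos(t**2 + 1)) dt into ∫(3*cos(u)) du: now ∫(3*cos(u)) du.
Step 2. Evaluate the standard form: now 3*sin(u).
Step 3. Substitute back u = t**2 + 1: now 3*sin(t**2 + 1).
Answer: 3*sin(t**2 + 1).


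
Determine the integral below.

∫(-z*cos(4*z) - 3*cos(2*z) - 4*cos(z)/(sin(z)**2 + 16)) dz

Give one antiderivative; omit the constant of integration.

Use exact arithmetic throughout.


Answer: -z*sin(4*z)/4 - 3*sin(2*z)/2 - cos(4*z)/16 - atan(sin(z)/4).


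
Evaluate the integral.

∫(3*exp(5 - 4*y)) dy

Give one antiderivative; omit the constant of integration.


Answer: -3*exp(5 - 4*y)/4.


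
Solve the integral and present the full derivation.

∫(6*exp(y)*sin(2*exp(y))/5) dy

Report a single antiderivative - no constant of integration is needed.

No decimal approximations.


Step 1. Substitute u = exp(y), turning ∫(6*exp(y)*sin(2*exp(y))/5) dy into ∫(6*sin(2*u)/5) du: now ∫(6*sin(2*u)/5) du.
Step 2. Evaluate the standard form: now -3*cos(2*u)/5.
Step 3. Substitute back u = exp(y): now -3*cos(2*exp(y))/5.
Answer: -3*cos(2*exp(y))/5.


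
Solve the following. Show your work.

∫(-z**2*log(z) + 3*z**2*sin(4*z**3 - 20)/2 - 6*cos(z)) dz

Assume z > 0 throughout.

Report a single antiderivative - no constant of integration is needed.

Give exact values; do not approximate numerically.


Step 1. Rewrite: now ∫(-z**2*log(z)) dz + ∫(3*z**2*sin(4*z**3 - 20)/2) dz + ∫(-6*cos(z)) dz.
Step 2. Integrate ∫(-z**2*log(z)) dz by parts with u = log(z), dv = (-z**2) dz, so v = -z**3/3 [assuming z > 0]: now -z**3*log(z)/3 + ∫(z**2/3) dz + ∫(3*z**2*sin(4*z**3 - 20)/2) dz + ∫(-6*cos(z)) dz.
Step 3. Evaluate the standard form: now -z**3*log(z)/3 + z**3/9 + ∫(3*z**2*sin(4*z**3 - 20)/2) dz + ∫(-6*cos(z)) dz.
Step 4. Evaluate the standard form: now -z**3*log(z)/3 + z**3/9 - 6*sin(z) + ∫(3*z**2*sin(4*z**3 - 20)/2) dz.
Step 5. Substitute u = z**3 - 5, turning ∫(3*z**2*sin(4*z**3 - 20)/2) dz into ∫(sin(4*u)/2) du: now -z**3*log(z)/3 + z**3/9 - 6*sin(z) + ∫(sin(4*u)/2) du.
Step 6. Evaluate the standard form: now -z**3*log(z)/3 + z**3/9 - 6*sin(z) - cos(4*u)/8.
Step 7. Substitute back u = z**3 - 5: now -z**3*log(z)/3 + z**3/9 - 6*sin(z) - cos(4*z**3 - 20)/8.
Answer: -z**3*log(z)/3 + z**3/9 - 6*sin(z) - cos(4*z**3 - 20)/8.


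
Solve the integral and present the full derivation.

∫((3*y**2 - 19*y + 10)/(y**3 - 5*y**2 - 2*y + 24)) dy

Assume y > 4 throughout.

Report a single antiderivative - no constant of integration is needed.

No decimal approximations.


Step 1. Decompose ∫((3*y**2 - 19*y + 10)/(y**3 - 5*y**2 - 2*y + 24)) dy by partial fractions, (3*y**2 - 19*y + 10)/(y**3 - 5*y**2 - 2*y + 24) = 2/(y + 2) + 4/(y - 3) - 3/(y - 4): now ∫(-3/(y - 4)) dy + ∫(4/(y - 3)) dy + ∫(2/(y + 2)) dy.
Step 2. Evaluate the standard form [assuming y > -2]: now 2*log(y + 2) + ∫(-3/(y - 4)) dy + ∫(4/(y - 3)) dy.
Step 3. Evaluate the standard form [assuming y > 3]: now 4*log(y - 3) + 2*log(y + 2) + ∫(-3/(y - 4)) dy.
Step 4. Evaluate the standard form [assuming y > 4]: now -3*log(y - 4) + 4*log(y - 3) + 2*log(y + 2).
Answer: -3*log(y - 4) + 4*log(y - 3) + 2*log(y + 2).


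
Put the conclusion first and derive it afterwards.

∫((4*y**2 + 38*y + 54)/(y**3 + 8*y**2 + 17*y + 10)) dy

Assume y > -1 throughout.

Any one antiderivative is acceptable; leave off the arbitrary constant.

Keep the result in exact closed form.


The answer is 5*log(y + 1) + 2*log(y + 2) - 3*log(y + 5).
Step 1. Decompose ∫((4*y**2 + 38*y + 54)/(y**3 + 8*y**2 + 17*y + 10)) dy by partial fractions, (4*y**2 + 38*y + 54)/(y**3 + 8*y**2 + 17*y + 10) = -3/(y + 5) + 2/(y + 2) + 5/(y + 1): now ∫(5/(y + 1)) dy + ∫(2/(y + 2)) dy + ∫(-3/(y + 5)) dy.
Step 2. Evaluate the standard form [assuming y > -1]: now 5*log(y + 1) + ∫(2/(y + 2)) dy + ∫(-3/(y + 5)) dy.
Step 3. Evaluate the standard form [assuming y > -2]: now 5*log(y + 1) + 2*log(y + 2) + ∫(-3/(y + 5)) dy.
Step 4. Evaluate the standard form [assuming y > -5]: now 5*log(y + 1) + 2*log(y + 2) - 3*log(y + 5).
Answer: 5*log(y + 1) + 2*log(y + 2) - 3*log(y + 5).


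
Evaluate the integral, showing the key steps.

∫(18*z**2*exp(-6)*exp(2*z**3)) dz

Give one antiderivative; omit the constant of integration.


Step 1. Substitute u = z**3 - 3, turning ∫(18*z**2*exp(-6)*exp(2*z**3)) dz into ∫(6*exp(2*u)) du: now ∫(6*exp(2*u)) du.
Step 2. Evaluate the standard form: now 3*exp(2*u).
Step 3. Substitute back u = z**3 - 3: now 3*exp(2*z**3 - 6).
Answer: 3*exp(2*z**3 - 6).


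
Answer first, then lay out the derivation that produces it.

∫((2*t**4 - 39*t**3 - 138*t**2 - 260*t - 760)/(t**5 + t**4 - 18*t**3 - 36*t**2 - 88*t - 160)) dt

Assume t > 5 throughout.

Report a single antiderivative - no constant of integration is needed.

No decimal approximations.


The answer is -5*log(t - 5) + 4*log(t + 2) + 3*log(t + 4) + 2*atan(t/2).
Step 1. Decompose ∫((2*t**4 - 39*t**3 - 138*t**2 - 260*t - 760)/(t**5 + t**4 - 18*t**3 - 36*t**2 - 88*t - 160)) dt by partial fractions, (2*t**4 - 39*t**3 - 138*t**2 - 260*t - 760)/(t**5 + t**4 - 18*t**3 - 36*t**2 - 88*t - 160) = 4/(t**2 + 4) + 3/(t + 4) + 4/(t + 2) - 5/(t - 5): now ∫(-5/(t - 5)) dt + ∫(4/(t + 2)) dt + ∫(3/(t + 4)) dt + ∫(4/(t**2 + 4)) dt.
Step 2. Evaluate the standard form [assuming t > 5]: now -5*log(t - 5) + ∫(4/(t + 2)) dt + ∫(3/(t + 4)) dt + ∫(4/(t**2 + 4)) dt.
Step 3. Evaluate the standard form [assuming t > -4]: now -5*log(t - 5) + 3*log(t + 4) + ∫(4/(t + 2)) dt + ∫(4/(t**2 + 4)) dt.
Step 4. Evaluate the standard form [assuming t > -2]: now -5*log(t - 5) + 4*log(t + 2) + 3*log(t + 4) + ∫(4/(t**2 + 4)) dt.
Step 5. Evaluate the standard form: now -5*log(t - 5) + 4*log(t + 2) + 3*log(t + 4) + 2*atan(t/2).
Answer: -5*log(t - 5) + 4*log(t + 2) + 3*log(t + 4) + 2*atan(t/2).


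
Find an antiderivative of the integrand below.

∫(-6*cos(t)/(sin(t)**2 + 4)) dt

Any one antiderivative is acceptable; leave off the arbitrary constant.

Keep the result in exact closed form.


Answer: -3*atan(sin(t)/2).


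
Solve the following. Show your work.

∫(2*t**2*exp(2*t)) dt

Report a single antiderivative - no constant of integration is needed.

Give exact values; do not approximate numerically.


Step 1. Integrate ∫(2*t**2*exp(2*t)) dt by parts with u = t**2, dv = (2*exp(2*t)) dt, so v = exp(2*t): now t**2*exp(2*t) + ∫(-2*t*exp(2*t)) dt.
Step 2. Integrate ∫(-2*t*exp(2*t)) dt by parts with u = t, dv = (-2*exp(2*t)) dt, so v = -exp(2*t): now t**2*exp(2*t) - t*exp(2*t) + ∫(exp(2*t)) dt.
Step 3. Evaluate the standard form: now t**2*exp(2*t) - t*exp(2*t) + exp(2*t)/2.
Answer: t**2*exp(2*t) - t*exp(2*t) + exp(2*t)/2.


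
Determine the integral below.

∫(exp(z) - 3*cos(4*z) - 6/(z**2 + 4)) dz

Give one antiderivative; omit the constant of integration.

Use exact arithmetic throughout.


Answer: exp(z) - 3*sin(4*z)/4 - 3*atan(z/2).


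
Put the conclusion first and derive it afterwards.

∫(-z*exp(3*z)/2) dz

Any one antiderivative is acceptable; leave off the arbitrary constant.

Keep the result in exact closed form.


The answer is -z*exp(3*z)/6 + exp(3*z)/18.
Step 1. Integrate ∫(-z*exp(3*z)/2) dz by parts with u = z, dv = (-exp(3*z)/2) dz, so v = -exp(3*z)/6: now -z*exp(3*z)/6 + ∫(exp(3*z)/6) dz.
Step 2. Evaluate the standard form: now -z*exp(3*z)/6 + exp(3*z)/18.
Answer: -z*exp(3*z)/6 + exp(3*z)/18.


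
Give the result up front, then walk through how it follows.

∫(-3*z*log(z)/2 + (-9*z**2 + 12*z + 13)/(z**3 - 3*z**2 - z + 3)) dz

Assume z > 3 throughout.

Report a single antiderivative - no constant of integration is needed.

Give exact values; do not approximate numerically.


The answer is -3*z**2*log(z)/4 + 3*z**2/8 - 4*log(z - 3) - 4*log(z - 1) - log(z + 1).
Step 1. Rewrite: now ∫(-3*z*log(z)/2) dz + ∫((-9*z**2 + 12*z + 13)/(z**3 - 3*z**2 - z + 3)) dz.
Step 2. Decompose ∫((-9*z**2 + 12*z + 13)/(z**3 - 3*z**2 - z + 3)) dz by partial fractions, (-9*z**2 + 12*z + 13)/(z**3 - 3*z**2 - z + 3) = -1/(z + 1) - 4/(z - 1) - 4/(z - 3): now ∫(-3*z*log(z)/2) dz + ∫(-4/(z - 3)) dz + ∫(-4/(z - 1)) dz + ∫(-1/(z + 1)) dz.
Step 3. Evaluate the standard form [assuming z > -1]: now -log(z + 1) + ∫(-3*z*log(z)/2) dz + ∫(-4/(z - 3)) dz + ∫(-4/(z - 1)) dz.
Step 4. Evaluate the standard form [assuming z > 3]: now -4*log(z - 3) - log(z + 1) + ∫(-3*z*log(z)/2) dz + ∫(-4/(z - 1)) dz.
Step 5. Evaluate the standard form [assuming z > 1]: now -4*log(z - 3) - 4*log(z - 1) - log(z + 1) + ∫(-3*z*log(z)/2) dz.
Step 6. Integrate ∫(-3*z*log(z)/2) dz by parts with u = log(z), dv = (-3*z/2) dz, so v = -3*z**2/4 [assuming z > 0]: now -3*z**2*log(z)/4 - 4*log(z - 3) - 4*log(z - 1) - log(z + 1) + ∫(3*z/4) dz.
Step 7. Evaluate the standard form: now -3*z**2*log(z)/4 + 3*z**2/8 - 4*log(z - 3) - 4*log(z - 1) - log(z + 1).
Answer: -3*z**2*log(z)/4 + 3*z**2/8 - 4*log(z - 3) - 4*log(z - 1) - log(z + 1).


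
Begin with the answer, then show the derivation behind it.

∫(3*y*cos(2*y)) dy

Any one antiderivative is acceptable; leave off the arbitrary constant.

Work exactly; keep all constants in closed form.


The answer is 3*y*sin(2*y)/2 + 3*cos(2*y)/4.
Step 1. Integrate ∫(3*y*cos(2*y)) dy by parts with u = y, dv = (3*cos(2*y)) dy, so v = 3*sin(2*y)/2: now 3*y*sin(2*y)/2 + ∫(-3*sin(2*y)/2) dy.
Step 2. Evaluate the standard form: now 3*y*sin(2*y)/2 + 3*cos(2*y)/4.
Answer: 3*y*sin(2*y)/2 + 3*cos(2*y)/4.


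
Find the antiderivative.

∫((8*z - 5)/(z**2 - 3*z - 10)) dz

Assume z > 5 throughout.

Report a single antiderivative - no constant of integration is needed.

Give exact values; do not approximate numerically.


Answer: 5*log(z - 5) + 3*log(z + 2).


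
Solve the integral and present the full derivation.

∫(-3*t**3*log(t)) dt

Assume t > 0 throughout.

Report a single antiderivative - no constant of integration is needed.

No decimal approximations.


Step 1. Integrate ∫(-3*t**3*log(t)) dt by parts with u = log(t), dv = (-3*t**3) dt, so v = -3*t**4/4 [assuming t > 0]: now -3*t**4*log(t)/4 + ∫(3*t**3/4) dt.
Step 2. Evaluate the standard form: now -3*t**4*log(t)/4 + 3*t**4/16.
Answer: -3*t**4*log(t)/4 + 3*t**4/16.


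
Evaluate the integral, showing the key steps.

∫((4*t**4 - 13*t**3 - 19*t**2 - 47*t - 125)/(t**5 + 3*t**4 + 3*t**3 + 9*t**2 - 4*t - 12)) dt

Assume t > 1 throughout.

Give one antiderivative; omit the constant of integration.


Step 1. Decompose ∫((4*t**4 - 13*t**3 - 19*t**2 - 47*t - 125)/(t**5 + 3*t**4 + 3*t**3 + 9*t**2 - 4*t - 12)) dt by partial fractions, (4*t**4 - 13*t**3 - 19*t**2 - 47*t - 125)/(t**5 + 3*t**4 + 3*t**3 + 9*t**2 - 4*t - 12) = -1/(t**2 + 4) + 5/(t + 3) + 4/(t + 1) - 5/(t - 1): now ∫(-5/(t - 1)) dt + ∫(4/(t + 1)) dt + ∫(5/(t + 3)) dt + ∫(-1/(t**2 + 4)) dt.
Step 2. Evaluate the standard form [assuming t > 1]: now -5*log(t - 1) + ∫(4/(t + 1)) dt + ∫(5/(t + 3)) dt + ∫(-1/(t**2 + 4)) dt.
Step 3. Evaluate the standard form [assuming t > -1]: now -5*log(t - 1) + 4*log(t + 1) + ∫(5/(t + 3)) dt + ∫(-1/(t**2 + 4)) dt.
Step 4. Evaluate the standard form [assuming t > -3]: now -5*log(t - 1) + 4*log(t + 1) + 5*log(t + 3) + ∫(-1/(t**2 + 4)) dt.
Step 5. Evaluate the standard form: now -5*log(t - 1) + 4*log(t + 1) + 5*log(t + 3) - atan(t/2)/2.
Answer: -5*log(t - 1) + 4*log(t + 1) + 5*log(t + 3) - atan(t/2)/2.


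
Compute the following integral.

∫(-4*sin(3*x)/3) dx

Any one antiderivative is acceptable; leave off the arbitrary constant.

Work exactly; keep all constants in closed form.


Answer: 4*cos(3*x)/9.


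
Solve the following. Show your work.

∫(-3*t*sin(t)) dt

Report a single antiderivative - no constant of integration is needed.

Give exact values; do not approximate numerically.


Step 1. Integrate ∫(-3*t*sin(t)) dt by parts with u = t, dv = (-3*sin(t)) dt, so v = 3*cos(t): now 3*t*cos(t) + ∫(-3*cos(t)) dt.
Step 2. Evaluate the standard form: now 3*t*cos(t) - 3*sin(t).
Answer: 3*t*cos(t) - 3*sin(t).


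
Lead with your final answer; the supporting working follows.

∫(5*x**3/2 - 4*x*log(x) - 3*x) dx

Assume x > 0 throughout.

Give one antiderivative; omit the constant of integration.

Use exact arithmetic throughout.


The answer is 5*x**4/8 - 2*x**2*log(x) - x**2/2.
Step 1. Rewrite: now ∫(-3*x) dx + ∫(5*x**3/2) dx + ∫(-4*x*log(x)) dx.
Step 2. Evaluate the standard form: now -3*x**2/2 + ∫(5*x**3/2) dx + ∫(-4*x*log(x)) dx.
Step 3. Integrate ∫(-4*x*log(x)) dx by parts with u = log(x), dv = (-4*x) dx, so v = -2*x**2 [assuming x > 0]: now -2*x**2*log(x) - 3*x**2/2 + ∫(2*x) dx + ∫(5*x**3/2) dx.
Step 4. Evaluate the standard form: now -2*x**2*log(x) - x**2/2 + ∫(5*x**3/2) dx.
Step 5. Evaluate the standard form: now 5*x**4/8 - 2*x**2*log(x) - x**2/2.
Answer: 5*x**4/8 - 2*x**2*log(x) - x**2/2.


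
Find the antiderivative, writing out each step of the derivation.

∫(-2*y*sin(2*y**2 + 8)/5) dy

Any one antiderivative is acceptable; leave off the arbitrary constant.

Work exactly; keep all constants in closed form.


Step 1. Substitute u = y**2 + 4, turning ∫(-2*y*sin(2*y**2 + 8)/5) dy into ∫(-sin(2*u)/5) du: now ∫(-sin(2*u)/5) du.
Step 2. Evaluate the standard form: now cos(2*u)/10.
Step 3. Substitute back u = y**2 + 4: now cos(2*y**2 + 8)/10.
Answer: cos(2*y**2 + 8)/10.


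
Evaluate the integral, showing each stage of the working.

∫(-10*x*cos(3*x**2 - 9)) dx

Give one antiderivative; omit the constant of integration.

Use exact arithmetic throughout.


Step 1. Substitute u = x**2 - 3, turning ∫(-10*x*cos(3*x**2 - 9)) dx into ∫(-5*cos(3*u)) du: now ∫(-5*cos(3*u)) du.
Step 2. Evaluate the standard form: now -5*sin(3*u)/3.
Step 3. Substitute back u = x**2 - 3: now -5*sin(3*x**2 - 9)/3.
Answer: -5*sin(3*x**2 - 9)/3.


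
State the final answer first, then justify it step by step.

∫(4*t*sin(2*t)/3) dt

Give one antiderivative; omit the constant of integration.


The answer is -2*t*cos(2*t)/3 + sin(2*t)/3.
Step 1. Integrate ∫(4*t*sin(2*t)/3) dt by parts with u = t, dv = (4*sin(2*t)/3) dt, so v = -2*cos(2*t)/3: now -2*t*cos(2*t)/3 + ∫(2*cos(2*t)/3) dt.
Step 2. Evaluate the standard form: now -2*t*cos(2*t)/3 + sin(2*t)/3.
Answer: -2*t*cos(2*t)/3 + sin(2*t)/3.


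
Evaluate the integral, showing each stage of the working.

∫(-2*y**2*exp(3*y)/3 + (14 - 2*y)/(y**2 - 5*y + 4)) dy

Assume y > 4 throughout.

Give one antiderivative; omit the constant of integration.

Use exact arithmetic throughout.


Step 1. Rewrite: now ∫(-2*y**2*exp(3*y)/3) dy + ∫((14 - 2*y)/(y**2 - 5*y + 4)) dy.
Step 2. Decompose ∫((14 - 2*y)/(y**2 - 5*y + 4)) dy by partial fractions, (14 - 2*y)/(y**2 - 5*y + 4) = -4/(y - 1) + 2/(y - 4): now ∫(-2*y**2*exp(3*y)/3) dy + ∫(2/(y - 4)) dy + ∫(-4/(y - 1)) dy.
Step 3. Evaluate the standard form [assuming y > 1]: now -4*log(y - 1) + ∫(-2*y**2*exp(3*y)/3) dy + ∫(2/(y - 4)) dy.
Step 4. Evaluate the standard form [assuming y > 4]: now 2*log(y - 4) - 4*log(y - 1) + ∫(-2*y**2*exp(3*y)/3) dy.
Step 5. Integrate ∫(-2*y**2*exp(3*y)/3) dy by parts with u = y**2, dv = (-2*exp(3*y)/3) dy, so v = -2*exp(3*y)/9: now -2*y**2*exp(3*y)/9 + 2*log(y - 4) - 4*log(y - 1) + ∫(4*y*exp(3*y)/9) dy.
Step 6. Integrate ∫(4*y*exp(3*y)/9) dy by parts with u = y, dv = (4*exp(3*y)/9) dy, so v = 4*exp(3*y)/27: now -2*y**2*exp(3*y)/9 + 4*y*exp(3*y)/27 + 2*log(y - 4) - 4*log(y - 1) + ∫(-4*exp(3*y)/27) dy.
Step 7. Evaluate the standard form: now -2*y**2*exp(3*y)/9 + 4*y*exp(3*y)/27 - 4*exp(3*y)/81 + 2*log(y - 4) - 4*log(y - 1).
Answer: -2*y**2*exp(3*y)/9 + 4*y*exp(3*y)/27 - 4*exp(3*y)/81 + 2*log(y - 4) - 4*log(y - 1).


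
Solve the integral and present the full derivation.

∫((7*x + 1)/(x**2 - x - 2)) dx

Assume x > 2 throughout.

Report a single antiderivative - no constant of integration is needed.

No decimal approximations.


Step 1. Decompose ∫((7*x + 1)/(x**2 - x - 2)) dx by partial fractions, (7*x + 1)/(x**2 - x - 2) = 2/(x + 1) + 5/(x - 2): now ∫(5/(x - 2)) dx + ∫(2/(x + 1)) dx.
Step 2. Evaluate the standard form [assuming x > 2]: now 5*log(x - 2) + ∫(2/(x + 1)) dx.
Step 3. Evaluate the standard form [assuming x > -1]: now 5*log(x - 2) + 2*log(x + 1).
Answer: 5*log(x - 2) + 2*log(x + 1).


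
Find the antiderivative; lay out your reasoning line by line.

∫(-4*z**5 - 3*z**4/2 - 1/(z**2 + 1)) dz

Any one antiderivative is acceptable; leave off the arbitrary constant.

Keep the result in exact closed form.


Step 1. Rewrite: now ∫(-3*z**4/2) dz + ∫(-4*z**5) dz + ∫(-1/(z**2 + 1)) dz.
Step 2. Evaluate the standard form: now -atan(z) + ∫(-3*z**4/2) dz + ∫(-4*z**5) dz.
Step 3. Evaluate the standard form: now -2*z**6/3 - atan(z) + ∫(-3*z**4/2) dz.
Step 4. Evaluate the standard form: now -2*z**6/3 - 3*z**5/10 - atan(z).
Answer: -2*z**6/3 - 3*z**5/10 - atan(z).


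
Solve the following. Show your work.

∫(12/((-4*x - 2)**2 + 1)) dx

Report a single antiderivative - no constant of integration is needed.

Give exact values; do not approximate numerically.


Step 1. Substitute u = -4*x - 2, turning ∫(12/((-4*x - 2)**2 + 1)) dx into ∫(-3/(u**2 + 1)) du: now ∫(-3/(u**2 + 1)) du.
Step 2. Evaluate the standard form: now -3*atan(u).
Step 3. Substitute back u = -4*x - 2: now 3*atan(4*x + 2).
Answer: 3*atan(4*x + 2).


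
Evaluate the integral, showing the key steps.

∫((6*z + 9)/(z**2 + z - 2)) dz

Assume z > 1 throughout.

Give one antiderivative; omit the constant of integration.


Step 1. Decompose ∫((6*z + 9)/(z**2 + z - 2)) dz by partial fractions, (6*z + 9)/(z**2 + z - 2) = 1/(z + 2) + 5/(z - 1): now ∫(5/(z - 1)) dz + ∫(1/(z + 2)) dz.
Step 2. Evaluate the standard form [assuming z > 1]: now 5*log(z - 1) + ∫(1/(z + 2)) dz.
Step 3. Evaluate the standard form [assuming z > -2]: now 5*log(z - 1) + log(z + 2).
Answer: 5*log(z - 1) + log(z + 2).


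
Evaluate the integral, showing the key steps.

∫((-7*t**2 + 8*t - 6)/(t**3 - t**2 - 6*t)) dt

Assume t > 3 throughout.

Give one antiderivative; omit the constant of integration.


Step 1. Decompose ∫((-7*t**2 + 8*t - 6)/(t**3 - t**2 - 6*t)) dt by partial fractions, (-7*t**2 + 8*t - 6)/(t**3 - t**2 - 6*t) = -5/(t + 2) - 3/(t - 3) + 1/t: now ∫(1/t) dt + ∫(-3/(t - 3)) dt + ∫(-5/(t + 2)) dt.
Step 2. Evaluate the standard form [assuming t > 3]: now -3*log(t - 3) + ∫(1/t) dt + ∫(-5/(t + 2)) dt.
Step 3. Evaluate the standard form [assuming t > -2]: now -3*log(t - 3) - 5*log(t + 2) + ∫(1/t) dt.
Step 4. Evaluate the standard form [assuming t > 0]: now log(t) - 3*log(t - 3) - 5*log(t + 2).
Answer: log(t) - 3*log(t - 3) - 5*log(t + 2).


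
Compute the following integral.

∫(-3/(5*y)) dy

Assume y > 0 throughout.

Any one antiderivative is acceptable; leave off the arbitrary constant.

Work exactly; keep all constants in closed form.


Answer: -3*log(y)/5.


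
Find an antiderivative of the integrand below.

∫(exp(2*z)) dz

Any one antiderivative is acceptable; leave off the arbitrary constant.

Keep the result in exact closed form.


Answer: exp(2*z)/2.


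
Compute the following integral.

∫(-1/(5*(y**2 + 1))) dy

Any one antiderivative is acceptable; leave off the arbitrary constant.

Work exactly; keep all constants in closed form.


Answer: -atan(y)/5.


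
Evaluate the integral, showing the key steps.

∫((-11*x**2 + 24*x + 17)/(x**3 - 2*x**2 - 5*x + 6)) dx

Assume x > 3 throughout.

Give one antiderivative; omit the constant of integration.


Step 1. Decompose ∫((-11*x**2 + 24*x + 17)/(x**3 - 2*x**2 - 5*x + 6)) dx by partial fractions, (-11*x**2 + 24*x + 17)/(x**3 - 2*x**2 - 5*x + 6) = -5/(x + 2) - 5/(x - 1) - 1/(x - 3): now ∫(-1/(x - 3)) dx + ∫(-5/(x - 1)) dx + ∫(-5/(x + 2)) dx.
Step 2. Evaluate the standard form [assuming x > 1]: now -5*log(x - 1) + ∫(-1/(x - 3)) dx + ∫(-5/(x + 2)) dx.
Step 3. Evaluate the standard form [assuming x > 3]: now -log(x - 3) - 5*log(x - 1) + ∫(-5/(x + 2)) dx.
Step 4. Evaluate the standard form [assuming x > -2]: now -log(x - 3) - 5*log(x - 1) - 5*log(x + 2).
Answer: -log(x - 3) - 5*log(x - 1) - 5*log(x + 2).


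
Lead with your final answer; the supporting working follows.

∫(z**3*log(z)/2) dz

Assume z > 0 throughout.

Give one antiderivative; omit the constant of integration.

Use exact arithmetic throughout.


The answer is z**4*log(z)/8 - z**4/32.
Step 1. Integrate ∫(z**3*log(z)/2) dz by parts with u = log(z), dv = (z**3/2) dz, so v = z**4/8 [assuming z > 0]: now z**4*log(z)/8 + ∫(-z**3/8) dz.
Step 2. Evaluate the standard form: now z**4*log(z)/8 - z**4/32.
Answer: z**4*log(z)/8 - z**4/32.


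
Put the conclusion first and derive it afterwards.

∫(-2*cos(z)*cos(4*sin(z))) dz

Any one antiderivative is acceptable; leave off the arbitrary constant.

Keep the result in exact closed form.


The answer is -sin(4*sin(z))/2.
Step 1. Substitute u = sin(z), turning ∫(-2*cos(z)*cos(4*sin(z))) dz into ∫(-2*cos(4*u)) du: now ∫(-2*cos(4*u)) du.
Step 2. Evaluate the standard form: now -sin(4*u)/2.
Step 3. Substitute back u = sin(z): now -sin(4*sin(z))/2.
Answer: -sin(4*sin(z))/2.


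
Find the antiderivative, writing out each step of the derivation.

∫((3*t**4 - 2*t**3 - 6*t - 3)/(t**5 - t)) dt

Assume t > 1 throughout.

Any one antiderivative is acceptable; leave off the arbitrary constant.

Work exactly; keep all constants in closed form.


Step 1. Decompose ∫((3*t**4 - 2*t**3 - 6*t - 3)/(t**5 - t)) dt by partial fractions, (3*t**4 - 2*t**3 - 6*t - 3)/(t**5 - t) = 2/(t**2 + 1) + 2/(t + 1) - 2/(t - 1) + 3/t: now ∫(3/t) dt + ∫(-2/(t - 1)) dt + ∫(2/(t + 1)) dt + ∫(2/(t**2 + 1)) dt.
Step 2. Evaluate the standard form [assuming t > 1]: now -2*log(t - 1) + ∫(3/t) dt + ∫(2/(t + 1)) dt + ∫(2/(t**2 + 1)) dt.
Step 3. Evaluate the standard form [assuming t > 0]: now 3*log(t) - 2*log(t - 1) + ∫(2/(t + 1)) dt + ∫(2/(t**2 + 1)) dt.
Step 4. Evaluate the standard form [assuming t > -1]: now 3*log(t) - 2*log(t - 1) + 2*log(t + 1) + ∫(2/(t**2 + 1)) dt.
Step 5. Evaluate the standard form: now 3*log(t) - 2*log(t - 1) + 2*log(t + 1) + 2*atan(t).
Answer: 3*log(t) - 2*log(t - 1) + 2*log(t + 1) + 2*atan(t).


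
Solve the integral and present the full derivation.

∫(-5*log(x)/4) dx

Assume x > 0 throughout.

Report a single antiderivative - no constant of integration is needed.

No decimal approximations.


Step 1. Integrate ∫(-5*log(x)/4) dx by parts with u = log(x), dv = (-5/4) dx, so v = -5*x/4 [assuming x > 0]: now -5*x*log(x)/4 + ∫(5/4) dx.
Step 2. Evaluate the standard form: now -5*x*log(x)/4 + 5*x/4.
Answer: -5*x*log(x)/4 + 5*x/4.


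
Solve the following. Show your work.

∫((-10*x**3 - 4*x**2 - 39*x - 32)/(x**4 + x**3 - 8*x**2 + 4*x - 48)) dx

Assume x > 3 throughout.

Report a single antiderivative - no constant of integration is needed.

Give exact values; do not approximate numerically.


Step 1. Decompose ∫((-10*x**3 - 4*x**2 - 39*x - 32)/(x**4 + x**3 - 8*x**2 + 4*x - 48)) dx by partial fractions, (-10*x**3 - 4*x**2 - 39*x - 32)/(x**4 + x**3 - 8*x**2 + 4*x - 48) = 1/(x**2 + 4) - 5/(x + 4) - 5/(x - 3): now ∫(-5/(x - 3)) dx + ∫(-5/(x + 4)) dx + ∫(1/(x**2 + 4)) dx.
Step 2. Evaluate the standard form [assuming x > -4]: now -5*log(x + 4) + ∫(-5/(x - 3)) dx + ∫(1/(x**2 + 4)) dx.
Step 3. Evaluate the standard form [assuming x > 3]: now -5*log(x - 3) - 5*log(x + 4) + ∫(1/(x**2 + 4)) dx.
Step 4. Evaluate the standard form: now -5*log(x - 3) - 5*log(x + 4) + atan(x/2)/2.
Answer: -5*log(x - 3) - 5*log(x + 4) + atan(x/2)/2.


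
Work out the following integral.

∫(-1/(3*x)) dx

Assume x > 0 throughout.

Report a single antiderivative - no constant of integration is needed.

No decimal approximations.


Answer: -log(x)/3.


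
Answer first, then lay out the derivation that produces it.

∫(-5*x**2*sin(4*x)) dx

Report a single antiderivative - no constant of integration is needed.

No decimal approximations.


The answer is 5*x**2*cos(4*x)/4 - 5*x*sin(4*x)/8 - 5*cos(4*x)/32.
Step 1. Integrate ∫(-5*x**2*sin(4*x)) dx by parts with u = x**2, dv = (-5*sin(4*x)) dx, so v = 5*cos(4*x)/4: now 5*x**2*cos(4*x)/4 + ∫(-5*x*cos(4*x)/2) dx.
Step 2. Integrate ∫(-5*x*cos(4*x)/2) dx by parts with u = x, dv = (-5*cos(4*x)/2) dx, so v = -5*sin(4*x)/8: now 5*x**2*cos(4*x)/4 - 5*x*sin(4*x)/8 + ∫(5*sin(4*x)/8) dx.
Step 3. Evaluate the standard form: now 5*x**2*cos(4*x)/4 - 5*x*sin(4*x)/8 - 5*cos(4*x)/32.
Answer: 5*x**2*cos(4*x)/4 - 5*x*sin(4*x)/8 - 5*cos(4*x)/32.


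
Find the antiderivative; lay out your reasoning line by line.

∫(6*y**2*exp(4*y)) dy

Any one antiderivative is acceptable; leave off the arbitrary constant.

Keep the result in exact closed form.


Step 1. Integrate ∫(6*y**2*exp(4*y)) dy by parts with u = y**2, dv = (6*exp(4*y)) dy, so v = 3*exp(4*y)/2: now 3*y**2*exp(4*y)/2 + ∫(-3*y*exp(4*y)) dy.
Step 2. Integrate ∫(-3*y*exp(4*y)) dy by parts with u = y, dv = (-3*exp(4*y)) dy, so v = -3*exp(4*y)/4: now 3*y**2*exp(4*y)/2 - 3*y*exp(4*y)/4 + ∫(3*exp(4*y)/4) dy.
Step 3. Evaluate the standard form: now 3*y**2*exp(4*y)/2 - 3*y*exp(4*y)/4 + 3*exp(4*y)/16.
Answer: 3*y**2*exp(4*y)/2 - 3*y*exp(4*y)/4 + 3*exp(4*y)/16.
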